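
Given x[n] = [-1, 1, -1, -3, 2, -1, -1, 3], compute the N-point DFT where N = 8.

X[k] = Σ(n=0 to 7) x[n] · ω_8^(nk)
where ω_8 = e^(-2πi/8)

Computing each X[k]:
X[0] = -1
X[1] = 2.6569+2.8284i
X[2] = 3
X[3] = -8.6569+2.8284i
X[4] = -1
X[5] = -8.6569-2.8284i
X[6] = 3
X[7] = 2.6569-2.8284i

X = [-1, 2.6569+2.8284i, 3, -8.6569+2.8284i, -1, -8.6569-2.8284i, 3, 2.6569-2.8284i]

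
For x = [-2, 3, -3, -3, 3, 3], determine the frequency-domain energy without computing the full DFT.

Parseval: Σ|x[n]|² = (1/N)Σ|X[k]|², so Σ|X[k]|² = N·Σ|x[n]|² = 6·49.0000

Σ|X[k]|² = N·Σ|x[n]|² = 6·49.0000 = 294.0000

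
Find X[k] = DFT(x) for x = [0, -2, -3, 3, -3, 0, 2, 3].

X[k] = Σ(n=0 to 7) x[n] · ω_8^(nk)
where ω_8 = e^(-2πi/8)

Computing each X[k]:
X[0] = 0
X[1] = 1.5858+6.4142i
X[2] = -2+8i
X[3] = 4.4142-3.5858i
X[4] = -8
X[5] = 4.4142+3.5858i
X[6] = -2-8i
X[7] = 1.5858-6.4142i

X = [0, 1.5858+6.4142i, -2+8i, 4.4142-3.5858i, -8, 4.4142+3.5858i, -2-8i, 1.5858-6.4142i]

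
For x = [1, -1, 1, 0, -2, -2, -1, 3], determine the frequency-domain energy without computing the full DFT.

Parseval: Σ|x[n]|² = (1/N)Σ|X[k]|², so Σ|X[k]|² = N·Σ|x[n]|² = 8·21.0000

Σ|X[k]|² = N·Σ|x[n]|² = 8·21.0000 = 168.0000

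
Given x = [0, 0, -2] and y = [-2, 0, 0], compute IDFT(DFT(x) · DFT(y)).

(x ⊛ y)[n] = Σ(m=0 to 2) x[m] · y[(n-m) mod 3]

Computing each output sample:
(x ⊛ y)[0] = 0
(x ⊛ y)[1] = 0
(x ⊛ y)[2] = 4

x ⊛ y = [0, 0, 4]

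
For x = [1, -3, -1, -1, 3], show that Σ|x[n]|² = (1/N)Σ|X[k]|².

Time domain:
Σ|x[n]|² = |1|² + |-3|² + |-1|² + |-1|² + |3|² = 21.0000

Frequency domain:
(1/5)Σ|X[k]|² = (1/5)(|-1|² + |2.6180+5.7063i|² + |0.3820+3.5267i|² + |0.3820-3.5267i|² + |2.6180-5.7063i|²) = (1/5)·105.0000 = 21.0000

Both sides agree, confirming Parseval's theorem.

Σ|x[n]|² = (1/N)Σ|X[k]|² = 21.0000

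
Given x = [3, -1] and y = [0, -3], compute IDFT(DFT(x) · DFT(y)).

(x ⊛ y)[n] = Σ(m=0 to 1) x[m] · y[(n-m) mod 2]

Computing each output sample:
(x ⊛ y)[0] = 3
(x ⊛ y)[1] = -9

x ⊛ y = [3, -9]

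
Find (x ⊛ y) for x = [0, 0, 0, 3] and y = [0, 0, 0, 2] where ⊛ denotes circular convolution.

(x ⊛ y)[n] = Σ(m=0 to 3) x[m] · y[(n-m) mod 4]

Computing each output sample:
(x ⊛ y)[0] = 0
(x ⊛ y)[1] = 0
(x ⊛ y)[2] = 6
(x ⊛ y)[3] = 0

x ⊛ y = [0, 0, 6, 0]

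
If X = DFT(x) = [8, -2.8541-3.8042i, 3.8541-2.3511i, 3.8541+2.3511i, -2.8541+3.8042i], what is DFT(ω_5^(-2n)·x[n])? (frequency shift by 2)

Modulation property: DFT(ω_5^(-2n)·x[n]) = X[(k-2) mod 5], so circularly shift X by 2 positions.

X[k-2] = [3.8541+2.3511i, -2.8541+3.8042i, 8, -2.8541-3.8042i, 3.8541-2.3511i]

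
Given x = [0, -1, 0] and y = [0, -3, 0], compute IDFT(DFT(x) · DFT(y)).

(x ⊛ y)[n] = Σ(m=0 to 2) x[m] · y[(n-m) mod 3]

Computing each output sample:
(x ⊛ y)[0] = 0
(x ⊛ y)[1] = 0
(x ⊛ y)[2] = 3

x ⊛ y = [0, 0, 3]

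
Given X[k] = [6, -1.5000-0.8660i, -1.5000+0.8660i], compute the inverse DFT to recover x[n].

x[n] = (1/3) Σ(k=0 to 2) X[k] · e^(2πikn/3)

Computing each x[n]:
x[0] = 1
x[1] = 3
x[2] = 2

x = [1, 3, 2]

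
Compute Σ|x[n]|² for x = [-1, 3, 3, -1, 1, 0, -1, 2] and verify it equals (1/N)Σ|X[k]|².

Time domain:
Σ|x[n]|² = |-1|² + |3|² + |3|² + |-1|² + |1|² + |0|² + |-1|² + |2|² = 26.0000

Frequency domain:
(1/8)Σ|X[k]|² = (1/8)(|6|² + |2.2426-4.0000i|² + |-2-2i|² + |-6.2426+4.0000i|² + |-2|² + |-6.2426-4.0000i|² + |-2+2i|² + |2.2426+4.0000i|²) = (1/8)·208.0000 = 26.0000

Both sides agree, confirming Parseval's theorem.

Σ|x[n]|² = (1/N)Σ|X[k]|² = 26.0000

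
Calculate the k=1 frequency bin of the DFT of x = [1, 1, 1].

X[1] = Σ(n=0 to 2) x[n] · ω_3^(1n) where ω_3 = e^(-2πi/3)
= (1)·ω_3^0 + (1)·ω_3^1 + (1)·ω_3^2

X[1] = 0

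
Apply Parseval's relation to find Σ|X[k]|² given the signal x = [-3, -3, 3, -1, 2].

Parseval: Σ|x[n]|² = (1/N)Σ|X[k]|², so Σ|X[k]|² = N·Σ|x[n]|² = 5·32.0000

Σ|X[k]|² = N·Σ|x[n]|² = 5·32.0000 = 160.0000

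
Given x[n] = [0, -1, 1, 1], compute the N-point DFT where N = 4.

X[k] = Σ(n=0 to 3) x[n] · ω_4^(nk)
where ω_4 = e^(-2πi/4)

Computing each X[k]:
X[0] = 1
X[1] = -1+2i
X[2] = 1
X[3] = -1-2i

X = [1, -1+2i, 1, -1-2i]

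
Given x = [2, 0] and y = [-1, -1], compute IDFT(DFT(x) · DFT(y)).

(x ⊛ y)[n] = Σ(m=0 to 1) x[m] · y[(n-m) mod 2]

Computing each output sample:
(x ⊛ y)[0] = -2
(x ⊛ y)[1] = -2

x ⊛ y = [-2, -2]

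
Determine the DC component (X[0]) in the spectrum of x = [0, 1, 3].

X[0] = Σ(n=0 to 2) x[n] · ω_3^0 = Σ x[n]
= (0) + (1) + (3)

X[0] = 4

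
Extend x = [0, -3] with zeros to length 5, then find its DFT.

Original 2-point DFT: [-3, 3]
Zero-padded 5-point DFT provides frequency interpolation.

DFT_5([x, 0, ...]) = [-3, -0.9271+2.8532i, 2.4271+1.7634i, 2.4271-1.7634i, -0.9271-2.8532i]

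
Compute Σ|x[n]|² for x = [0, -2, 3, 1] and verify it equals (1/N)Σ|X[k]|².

Time domain:
Σ|x[n]|² = |0|² + |-2|² + |3|² + |1|² = 14.0000

Frequency domain:
(1/4)Σ|X[k]|² = (1/4)(|2|² + |-3+3i|² + |4|² + |-3-3i|²) = (1/4)·56.0000 = 14.0000

Both sides agree, confirming Parseval's theorem.

Σ|x[n]|² = (1/N)Σ|X[k]|² = 14.0000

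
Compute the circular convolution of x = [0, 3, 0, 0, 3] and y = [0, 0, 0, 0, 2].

(x ⊛ y)[n] = Σ(m=0 to 4) x[m] · y[(n-m) mod 5]

Computing each output sample:
(x ⊛ y)[0] = 6
(x ⊛ y)[1] = 0
(x ⊛ y)[2] = 0
(x ⊛ y)[3] = 6
(x ⊛ y)[4] = 0

x ⊛ y = [6, 0, 0, 6, 0]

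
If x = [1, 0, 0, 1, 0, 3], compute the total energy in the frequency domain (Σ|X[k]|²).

Parseval: Σ|x[n]|² = (1/N)Σ|X[k]|², so Σ|X[k]|² = N·Σ|x[n]|² = 6·11.0000

Σ|X[k]|² = N·Σ|x[n]|² = 6·11.0000 = 66.0000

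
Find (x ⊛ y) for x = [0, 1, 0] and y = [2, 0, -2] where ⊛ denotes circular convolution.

(x ⊛ y)[n] = Σ(m=0 to 2) x[m] · y[(n-m) mod 3]

Computing each output sample:
(x ⊛ y)[0] = -2
(x ⊛ y)[1] = 2
(x ⊛ y)[2] = 0

x ⊛ y = [-2, 2, 0]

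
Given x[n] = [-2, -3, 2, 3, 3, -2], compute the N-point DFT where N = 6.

X[k] = Σ(n=0 to 5) x[n] · ω_6^(nk)
where ω_6 = e^(-2πi/6)

Computing each X[k]:
X[0] = 1
X[1] = -10.0000+1.7321i
X[2] = 1
X[3] = 5
X[4] = 1
X[5] = -10.0000-1.7321i

X = [1, -10.0000+1.7321i, 1, 5, 1, -10.0000-1.7321i]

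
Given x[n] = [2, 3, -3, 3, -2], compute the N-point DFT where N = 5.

X[k] = Σ(n=0 to 4) x[n] · ω_5^(nk)
where ω_5 = e^(-2πi/5)

Computing each X[k]:
X[0] = 3
X[1] = 2.3090-1.2286i
X[2] = 1.1910-8.6453i
X[3] = 1.1910+8.6453i
X[4] = 2.3090+1.2286i

X = [3, 2.3090-1.2286i, 1.1910-8.6453i, 1.1910+8.6453i, 2.3090+1.2286i]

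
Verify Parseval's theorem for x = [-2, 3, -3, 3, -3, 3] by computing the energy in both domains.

Time domain:
Σ|x[n]|² = |-2|² + |3|² + |-3|² + |3|² + |-3|² + |3|² = 49.0000

Frequency domain:
(1/6)Σ|X[k]|² = (1/6)(|1|² + |1|² + |1|² + |-17|² + |1|² + |1|²) = (1/6)·294.0000 = 49.0000

Both sides agree, confirming Parseval's theorem.

Σ|x[n]|² = (1/N)Σ|X[k]|² = 49.0000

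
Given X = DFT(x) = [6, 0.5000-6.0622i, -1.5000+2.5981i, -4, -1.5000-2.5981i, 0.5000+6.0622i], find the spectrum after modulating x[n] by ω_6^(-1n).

Modulation property: DFT(ω_6^(-1n)·x[n]) = X[(k-1) mod 6], so circularly shift X by 1 positions.

X[k-1] = [0.5000+6.0622i, 6, 0.5000-6.0622i, -1.5000+2.5981i, -4, -1.5000-2.5981i]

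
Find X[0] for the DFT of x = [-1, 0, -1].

X[0] = Σ(n=0 to 2) x[n] · ω_3^0 = Σ x[n]
= (-1) + (0) + (-1)

X[0] = -2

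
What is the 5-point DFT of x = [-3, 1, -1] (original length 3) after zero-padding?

Original 3-point DFT: [-3, -3.0000-1.7321i, -3.0000+1.7321i]
Zero-padded 5-point DFT provides frequency interpolation.

DFT_5([x, 0, ...]) = [-3, -1.8820-0.3633i, -4.1180-1.5388i, -4.1180+1.5388i, -1.8820+0.3633i]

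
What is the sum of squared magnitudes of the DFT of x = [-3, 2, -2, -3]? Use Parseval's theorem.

Parseval: Σ|x[n]|² = (1/N)Σ|X[k]|², so Σ|X[k]|² = N·Σ|x[n]|² = 4·26.0000

Σ|X[k]|² = N·Σ|x[n]|² = 4·26.0000 = 104.0000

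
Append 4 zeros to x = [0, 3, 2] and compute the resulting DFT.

Original 3-point DFT: [5, -2.5000-0.8660i, -2.5000+0.8660i]
Zero-padded 7-point DFT provides frequency interpolation.

DFT_7([x, 0, ...]) = [5, 1.4254-4.2954i, -2.4695-2.0570i, -1.4559+0.2620i, -1.4559-0.2620i, -2.4695+2.0570i, 1.4254+4.2954i]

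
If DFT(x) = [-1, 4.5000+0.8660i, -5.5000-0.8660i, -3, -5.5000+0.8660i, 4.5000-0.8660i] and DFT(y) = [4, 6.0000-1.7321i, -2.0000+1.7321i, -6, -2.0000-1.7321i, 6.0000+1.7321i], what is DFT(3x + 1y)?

By linearity: DFT(3x + 1y) = 3·DFT(x) + 1·DFT(y)
= 3·[-1, 4.5000+0.8660i, -5.5000-0.8660i, -3, -5.5000+0.8660i, 4.5000-0.8660i] + 1·[4, 6.0000-1.7321i, -2.0000+1.7321i, -6, -2.0000-1.7321i, 6.0000+1.7321i]

Computing element-wise:
Z[0] = 3·(-1) + 1·(4) = 1
Z[1] = 3·(4.5000+0.8660i) + 1·(6.0000-1.7321i) = 19.5000+0.8659i
Z[2] = 3·(-5.5000-0.8660i) + 1·(-2.0000+1.7321i) = -18.5000-0.8659i
Z[3] = 3·(-3) + 1·(-6) = -15
Z[4] = 3·(-5.5000+0.8660i) + 1·(-2.0000-1.7321i) = -18.5000+0.8659i
Z[5] = 3·(4.5000-0.8660i) + 1·(6.0000+1.7321i) = 19.5000-0.8659i

DFT(3x + 1y) = 3·X + 1·Y = [1, 19.5000+0.8659i, -18.5000-0.8659i, -15, -18.5000+0.8659i, 19.5000-0.8659i]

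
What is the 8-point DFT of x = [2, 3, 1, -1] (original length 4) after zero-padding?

Original 4-point DFT: [5, 1-4i, 1, 1+4i]
Zero-padded 8-point DFT provides frequency interpolation.

DFT_8([x, 0, ...]) = [5, 4.8284-2.4142i, 1-4i, -0.8284-0.4142i, 1, -0.8284+0.4142i, 1+4i, 4.8284+2.4142i]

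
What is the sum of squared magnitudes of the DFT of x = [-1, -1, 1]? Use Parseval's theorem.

Parseval: Σ|x[n]|² = (1/N)Σ|X[k]|², so Σ|X[k]|² = N·Σ|x[n]|² = 3·3.0000

Σ|X[k]|² = N·Σ|x[n]|² = 3·3.0000 = 9.0000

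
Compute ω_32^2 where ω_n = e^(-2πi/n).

ω_32^2 = e^(-2πi·2/32)
= cos(-2π·2/32) + i·sin(-2π·2/32)
= cos(-4π/32) + i·sin(-4π/32)

ω_32^2 = cos(-4π/32) + i·sin(-4π/32) = 0.9239-0.3827i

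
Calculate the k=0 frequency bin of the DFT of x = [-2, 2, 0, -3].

X[0] = Σ(n=0 to 3) x[n] · ω_4^0 = Σ x[n]
= (-2) + (2) + (0) + (-3)

X[0] = -3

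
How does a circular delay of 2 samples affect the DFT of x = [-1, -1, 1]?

Time shift by 2: X_shifted[k] = ω_3^(2k) · X[k]
Shifted x = [-1, 1, -1]

DFT(x[n-2]) = [-1, -1.0000-1.7321i, -1.0000+1.7321i]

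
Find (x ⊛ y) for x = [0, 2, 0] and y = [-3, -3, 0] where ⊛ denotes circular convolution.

(x ⊛ y)[n] = Σ(m=0 to 2) x[m] · y[(n-m) mod 3]

Computing each output sample:
(x ⊛ y)[0] = 0
(x ⊛ y)[1] = -6
(x ⊛ y)[2] = -6

x ⊛ y = [0, -6, -6]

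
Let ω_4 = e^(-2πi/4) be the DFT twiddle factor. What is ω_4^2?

ω_4^2 = e^(-2πi·2/4)
= cos(-2π·2/4) + i·sin(-2π·2/4)
= cos(-4π/4) + i·sin(-4π/4)

ω_4^2 = cos(-4π/4) + i·sin(-4π/4) = -1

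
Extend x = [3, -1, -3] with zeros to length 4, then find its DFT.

Original 3-point DFT: [-1, 5.0000-1.7321i, 5.0000+1.7321i]
Zero-padded 4-point DFT provides frequency interpolation.

DFT_4([x, 0, ...]) = [-1, 6+1i, 1, 6-1i]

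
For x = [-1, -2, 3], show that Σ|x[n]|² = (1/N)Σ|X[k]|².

Time domain:
Σ|x[n]|² = |-1|² + |-2|² + |3|² = 14.0000

Frequency domain:
(1/3)Σ|X[k]|² = (1/3)(|0|² + |-1.5000+4.3301i|² + |-1.5000-4.3301i|²) = (1/3)·42.0000 = 14.0000

Both sides agree, confirming Parseval's theorem.

Σ|x[n]|² = (1/N)Σ|X[k]|² = 14.0000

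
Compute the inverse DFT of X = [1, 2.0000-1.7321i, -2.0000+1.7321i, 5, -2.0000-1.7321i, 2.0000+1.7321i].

x[n] = (1/6) Σ(k=0 to 5) X[k] · e^(2πikn/6)

Computing each x[n]:
x[0] = 1
x[1] = 0
x[2] = 2
x[3] = -2
x[4] = 0
x[5] = 0

x = [1, 0, 2, -2, 0, 0]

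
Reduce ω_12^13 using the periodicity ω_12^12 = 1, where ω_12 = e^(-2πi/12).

Since ω_12^12 = 1, powers reduce modulo 12.
13 mod 12 = 1
So ω_12^13 = ω_12^1 = e^(-2πi·1/12)

ω_12^13 = ω_12^1 = 0.8660-0.5000i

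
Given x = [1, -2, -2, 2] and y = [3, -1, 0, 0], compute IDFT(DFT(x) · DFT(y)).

(x ⊛ y)[n] = Σ(m=0 to 3) x[m] · y[(n-m) mod 4]

Computing each output sample:
(x ⊛ y)[0] = 1
(x ⊛ y)[1] = -7
(x ⊛ y)[2] = -4
(x ⊛ y)[3] = 8

x ⊛ y = [1, -7, -4, 8]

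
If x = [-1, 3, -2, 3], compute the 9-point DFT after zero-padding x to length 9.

Original 4-point DFT: [3, 1, -9, 1]
Zero-padded 9-point DFT provides frequency interpolation.

DFT_9([x, 0, ...]) = [3, -0.5492-2.5568i, -0.0997+0.3277i, 1.5000-4.3301i, -6.8512-4.9097i, -6.8512+4.9097i, 1.5000+4.3301i, -0.0997-0.3277i, -0.5492+2.5568i]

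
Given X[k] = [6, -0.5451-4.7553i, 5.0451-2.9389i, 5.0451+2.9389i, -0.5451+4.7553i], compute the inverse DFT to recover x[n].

x[n] = (1/5) Σ(k=0 to 4) X[k] · e^(2πikn/5)

Computing each x[n]:
x[0] = 3
x[1] = 2
x[2] = 2
x[3] = 2
x[4] = -3

x = [3, 2, 2, 2, -3]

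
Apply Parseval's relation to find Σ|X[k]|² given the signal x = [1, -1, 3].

Parseval: Σ|x[n]|² = (1/N)Σ|X[k]|², so Σ|X[k]|² = N·Σ|x[n]|² = 3·11.0000

Σ|X[k]|² = N·Σ|x[n]|² = 3·11.0000 = 33.0000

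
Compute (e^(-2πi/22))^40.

Since ω_22^22 = 1, powers reduce modulo 22.
40 mod 22 = 18
So ω_22^40 = ω_22^18 = e^(-2πi·18/22)

ω_22^40 = ω_22^18 = 0.4154+0.9096i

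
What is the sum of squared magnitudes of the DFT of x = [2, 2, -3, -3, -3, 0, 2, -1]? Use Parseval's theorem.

Parseval: Σ|x[n]|² = (1/N)Σ|X[k]|², so Σ|X[k]|² = N·Σ|x[n]|² = 8·40.0000

Σ|X[k]|² = N·Σ|x[n]|² = 8·40.0000 = 320.0000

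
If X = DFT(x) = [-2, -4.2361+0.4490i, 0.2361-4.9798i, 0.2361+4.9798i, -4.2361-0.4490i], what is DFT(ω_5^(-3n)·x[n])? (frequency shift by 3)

Modulation property: DFT(ω_5^(-3n)·x[n]) = X[(k-3) mod 5], so circularly shift X by 3 positions.

X[k-3] = [0.2361-4.9798i, 0.2361+4.9798i, -4.2361-0.4490i, -2, -4.2361+0.4490i]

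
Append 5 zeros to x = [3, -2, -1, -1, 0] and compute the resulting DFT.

Original 5-point DFT: [-1, 4.0000+1.9021i, 4.0000+1.1756i, 4.0000-1.1756i, 4.0000-1.9021i]
Zero-padded 10-point DFT provides frequency interpolation.

DFT_10([x, 0, ...]) = [-1, 1.3820+3.0777i, 4.0000+1.9021i, 3.6180+0.7265i, 4.0000+1.1756i, 5, 4.0000-1.1756i, 3.6180-0.7265i, 4.0000-1.9021i, 1.3820-3.0777i]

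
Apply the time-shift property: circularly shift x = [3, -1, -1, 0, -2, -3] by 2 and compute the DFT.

Time shift by 2: X_shifted[k] = ω_6^(2k) · X[k]
Shifted x = [-2, -3, 3, -1, -1, 0]

DFT(x[n-2]) = [-4, -3.5000-0.8660i, -2.5000+6.0622i, 4, -2.5000-6.0622i, -3.5000+0.8660i]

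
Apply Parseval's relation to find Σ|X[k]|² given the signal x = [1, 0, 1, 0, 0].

Parseval: Σ|x[n]|² = (1/N)Σ|X[k]|², so Σ|X[k]|² = N·Σ|x[n]|² = 5·2.0000

Σ|X[k]|² = N·Σ|x[n]|² = 5·2.0000 = 10.0000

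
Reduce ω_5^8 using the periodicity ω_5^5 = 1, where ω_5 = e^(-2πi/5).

Since ω_5^5 = 1, powers reduce modulo 5.
8 mod 5 = 3
So ω_5^8 = ω_5^3 = e^(-2πi·3/5)

ω_5^8 = ω_5^3 = -0.8090+0.5878i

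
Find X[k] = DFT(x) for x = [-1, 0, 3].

X[k] = Σ(n=0 to 2) x[n] · ω_3^(nk)
where ω_3 = e^(-2πi/3)

Computing each X[k]:
X[0] = 2
X[1] = -2.5000+2.5981i
X[2] = -2.5000-2.5981i

X = [2, -2.5000+2.5981i, -2.5000-2.5981i]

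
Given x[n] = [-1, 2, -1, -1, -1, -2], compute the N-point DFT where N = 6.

X[k] = Σ(n=0 to 5) x[n] · ω_6^(nk)
where ω_6 = e^(-2πi/6)

Computing each X[k]:
X[0] = -4
X[1] = 1.0000-3.4641i
X[2] = -1.0000-3.4641i
X[3] = -2
X[4] = -1.0000+3.4641i
X[5] = 1.0000+3.4641i

X = [-4, 1.0000-3.4641i, -1.0000-3.4641i, -2, -1.0000+3.4641i, 1.0000+3.4641i]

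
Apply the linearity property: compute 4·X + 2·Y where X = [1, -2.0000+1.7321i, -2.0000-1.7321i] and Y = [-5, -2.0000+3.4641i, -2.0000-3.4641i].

By linearity: DFT(4x + 2y) = 4·DFT(x) + 2·DFT(y)
= 4·[1, -2.0000+1.7321i, -2.0000-1.7321i] + 2·[-5, -2.0000+3.4641i, -2.0000-3.4641i]

Computing element-wise:
Z[0] = 4·(1) + 2·(-5) = -6
Z[1] = 4·(-2.0000+1.7321i) + 2·(-2.0000+3.4641i) = -12.0000+13.8566i
Z[2] = 4·(-2.0000-1.7321i) + 2·(-2.0000-3.4641i) = -12.0000-13.8566i

DFT(4x + 2y) = 4·X + 2·Y = [-6, -12.0000+13.8566i, -12.0000-13.8566i]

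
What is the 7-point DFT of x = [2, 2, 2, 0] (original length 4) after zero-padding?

Original 4-point DFT: [6, -2i, 2, 2i]
Zero-padded 7-point DFT provides frequency interpolation.

DFT_7([x, 0, ...]) = [6, 2.8019-3.5135i, -0.2470-1.0821i, 1.4450+0.6959i, 1.4450-0.6959i, -0.2470+1.0821i, 2.8019+3.5135i]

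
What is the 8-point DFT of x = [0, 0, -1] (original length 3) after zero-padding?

Original 3-point DFT: [-1, 0.5000-0.8660i, 0.5000+0.8660i]
Zero-padded 8-point DFT provides frequency interpolation.

DFT_8([x, 0, ...]) = [-1, 1i, 1, -1i, -1, 1i, 1, -1i]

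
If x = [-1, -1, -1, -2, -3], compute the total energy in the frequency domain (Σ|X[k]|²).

Parseval: Σ|x[n]|² = (1/N)Σ|X[k]|², so Σ|X[k]|² = N·Σ|x[n]|² = 5·16.0000

Σ|X[k]|² = N·Σ|x[n]|² = 5·16.0000 = 80.0000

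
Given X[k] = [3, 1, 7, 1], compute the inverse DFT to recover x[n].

x[n] = (1/4) Σ(k=0 to 3) X[k] · e^(2πikn/4)

Computing each x[n]:
x[0] = 3
x[1] = -1
x[2] = 2
x[3] = -1

x = [3, -1, 2, -1]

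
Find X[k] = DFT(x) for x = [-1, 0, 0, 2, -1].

X[k] = Σ(n=0 to 4) x[n] · ω_5^(nk)
where ω_5 = e^(-2πi/5)

Computing each X[k]:
X[0] = 0
X[1] = -2.9271+0.2245i
X[2] = 0.4271-2.4899i
X[3] = 0.4271+2.4899i
X[4] = -2.9271-0.2245i

X = [0, -2.9271+0.2245i, 0.4271-2.4899i, 0.4271+2.4899i, -2.9271-0.2245i]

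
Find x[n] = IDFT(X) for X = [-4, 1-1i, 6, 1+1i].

x[n] = (1/4) Σ(k=0 to 3) X[k] · e^(2πikn/4)

Computing each x[n]:
x[0] = 1
x[1] = -2
x[2] = 0
x[3] = -3

x = [1, -2, 0, -3]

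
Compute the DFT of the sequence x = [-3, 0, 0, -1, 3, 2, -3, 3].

X[k] = Σ(n=0 to 7) x[n] · ω_8^(nk)
where ω_8 = e^(-2πi/8)

Computing each X[k]:
X[0] = 1
X[1] = -4.5858+1.2426i
X[2] = 3
X[3] = -7.4142+7.2426i
X[4] = -7
X[5] = -7.4142-7.2426i
X[6] = 3
X[7] = -4.5858-1.2426i

X = [1, -4.5858+1.2426i, 3, -7.4142+7.2426i, -7, -7.4142-7.2426i, 3, -4.5858-1.2426i]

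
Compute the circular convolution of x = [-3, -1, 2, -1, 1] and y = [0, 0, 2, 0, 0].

(x ⊛ y)[n] = Σ(m=0 to 4) x[m] · y[(n-m) mod 5]

Computing each output sample:
(x ⊛ y)[0] = -2
(x ⊛ y)[1] = 2
(x ⊛ y)[2] = -6
(x ⊛ y)[3] = -2
(x ⊛ y)[4] = 4

x ⊛ y = [-2, 2, -6, -2, 4]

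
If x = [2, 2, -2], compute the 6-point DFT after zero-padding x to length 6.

Original 3-point DFT: [2, 2.0000-3.4641i, 2.0000+3.4641i]
Zero-padded 6-point DFT provides frequency interpolation.

DFT_6([x, 0, ...]) = [2, 4, 2.0000-3.4641i, -2, 2.0000+3.4641i, 4]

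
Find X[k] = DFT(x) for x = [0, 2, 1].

X[k] = Σ(n=0 to 2) x[n] · ω_3^(nk)
where ω_3 = e^(-2πi/3)

Computing each X[k]:
X[0] = 3
X[1] = -1.5000-0.8660i
X[2] = -1.5000+0.8660i

X = [3, -1.5000-0.8660i, -1.5000+0.8660i]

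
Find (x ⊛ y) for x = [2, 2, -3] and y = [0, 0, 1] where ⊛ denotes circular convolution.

(x ⊛ y)[n] = Σ(m=0 to 2) x[m] · y[(n-m) mod 3]

Computing each output sample:
(x ⊛ y)[0] = 2
(x ⊛ y)[1] = -3
(x ⊛ y)[2] = 2

x ⊛ y = [2, -3, 2]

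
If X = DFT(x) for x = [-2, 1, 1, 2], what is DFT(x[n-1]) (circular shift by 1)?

Time shift by 1: X_shifted[k] = ω_4^(1k) · X[k]
Shifted x = [2, -2, 1, 1]

DFT(x[n-1]) = [2, 1+3i, 4, 1-3i]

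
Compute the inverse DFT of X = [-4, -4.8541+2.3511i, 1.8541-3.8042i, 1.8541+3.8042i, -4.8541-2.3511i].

x[n] = (1/5) Σ(k=0 to 4) X[k] · e^(2πikn/5)

Computing each x[n]:
x[0] = -2
x[1] = -2
x[2] = -1
x[3] = 3
x[4] = -2

x = [-2, -2, -1, 3, -2]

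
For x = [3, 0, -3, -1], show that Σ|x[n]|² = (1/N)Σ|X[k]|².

Time domain:
Σ|x[n]|² = |3|² + |0|² + |-3|² + |-1|² = 19.0000

Frequency domain:
(1/4)Σ|X[k]|² = (1/4)(|-1|² + |6-1i|² + |1|² + |6+1i|²) = (1/4)·76.0000 = 19.0000

Both sides agree, confirming Parseval's theorem.

Σ|x[n]|² = (1/N)Σ|X[k]|² = 19.0000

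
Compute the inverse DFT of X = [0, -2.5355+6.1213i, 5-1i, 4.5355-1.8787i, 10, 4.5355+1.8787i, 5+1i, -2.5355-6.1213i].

x[n] = (1/8) Σ(k=0 to 7) X[k] · e^(2πikn/8)

Computing each x[n]:
x[0] = 3
x[1] = -3
x[2] = -2
x[3] = -1
x[4] = 2
x[5] = 1
x[6] = 2
x[7] = -2

x = [3, -3, -2, -1, 2, 1, 2, -2]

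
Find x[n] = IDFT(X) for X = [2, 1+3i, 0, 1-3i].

x[n] = (1/4) Σ(k=0 to 3) X[k] · e^(2πikn/4)

Computing each x[n]:
x[0] = 1
x[1] = -1
x[2] = 0
x[3] = 2

x = [1, -1, 0, 2]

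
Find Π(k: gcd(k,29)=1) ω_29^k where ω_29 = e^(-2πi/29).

The primitive 29th roots of unity are ω_29^k for k coprime to 29: k ∈ {1, 2, 3, 4, 5, 6, 7, 8, 9, 10, 11, 12, 13, 14, 15, 16, 17, 18, 19, 20, 21, 22, 23, 24, 25, 26, 27, 28}
Their product equals the constant term of the cyclotomic polynomial Φ_29(x) up to sign.
For n ≥ 3, the product of all primitive nth roots of unity is 1. (For n=1 it is 1; for n=2 it is -1.)

1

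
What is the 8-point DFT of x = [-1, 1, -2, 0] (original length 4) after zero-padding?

Original 4-point DFT: [-2, 1-1i, -4, 1+1i]
Zero-padded 8-point DFT provides frequency interpolation.

DFT_8([x, 0, ...]) = [-2, -0.2929+1.2929i, 1-1i, -1.7071-2.7071i, -4, -1.7071+2.7071i, 1+1i, -0.2929-1.2929i]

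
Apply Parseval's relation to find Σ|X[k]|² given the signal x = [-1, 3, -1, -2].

Parseval: Σ|x[n]|² = (1/N)Σ|X[k]|², so Σ|X[k]|² = N·Σ|x[n]|² = 4·15.0000

Σ|X[k]|² = N·Σ|x[n]|² = 4·15.0000 = 60.0000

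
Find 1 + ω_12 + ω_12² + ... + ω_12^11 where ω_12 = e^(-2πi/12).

Sum of all nth roots of unity equals 0 for n > 1 (geometric series with r ≠ 1).

0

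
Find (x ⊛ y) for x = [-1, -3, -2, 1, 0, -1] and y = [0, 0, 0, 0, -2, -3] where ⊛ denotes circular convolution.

(x ⊛ y)[n] = Σ(m=0 to 5) x[m] · y[(n-m) mod 6]

Computing each output sample:
(x ⊛ y)[0] = 13
(x ⊛ y)[1] = 4
(x ⊛ y)[2] = -3
(x ⊛ y)[3] = 2
(x ⊛ y)[4] = 5
(x ⊛ y)[5] = 9

x ⊛ y = [13, 4, -3, 2, 5, 9]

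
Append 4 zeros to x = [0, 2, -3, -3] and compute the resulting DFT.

Original 4-point DFT: [-4, 3-5i, -2, 3+5i]
Zero-padded 8-point DFT provides frequency interpolation.

DFT_8([x, 0, ...]) = [-4, 3.5355+3.7071i, 3-5i, -3.5355-2.2929i, -2, -3.5355+2.2929i, 3+5i, 3.5355-3.7071i]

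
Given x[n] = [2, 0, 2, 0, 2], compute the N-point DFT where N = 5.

X[k] = Σ(n=0 to 4) x[n] · ω_5^(nk)
where ω_5 = e^(-2πi/5)

Computing each X[k]:
X[0] = 6
X[1] = 1.0000+0.7265i
X[2] = 1.0000+3.0777i
X[3] = 1.0000-3.0777i
X[4] = 1.0000-0.7265i

X = [6, 1.0000+0.7265i, 1.0000+3.0777i, 1.0000-3.0777i, 1.0000-0.7265i]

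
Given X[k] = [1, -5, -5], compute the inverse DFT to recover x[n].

x[n] = (1/3) Σ(k=0 to 2) X[k] · e^(2πikn/3)

Computing each x[n]:
x[0] = -3
x[1] = 2
x[2] = 2

x = [-3, 2, 2]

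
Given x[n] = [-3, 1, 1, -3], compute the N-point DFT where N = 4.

X[k] = Σ(n=0 to 3) x[n] · ω_4^(nk)
where ω_4 = e^(-2πi/4)

Computing each X[k]:
X[0] = -4
X[1] = -4-4i
X[2] = 0
X[3] = -4+4i

X = [-4, -4-4i, 0, -4+4i]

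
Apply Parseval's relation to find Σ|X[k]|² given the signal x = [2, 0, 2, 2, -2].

Parseval: Σ|x[n]|² = (1/N)Σ|X[k]|², so Σ|X[k]|² = N·Σ|x[n]|² = 5·16.0000

Σ|X[k]|² = N·Σ|x[n]|² = 5·16.0000 = 80.0000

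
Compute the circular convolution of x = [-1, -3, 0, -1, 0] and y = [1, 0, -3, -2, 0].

(x ⊛ y)[n] = Σ(m=0 to 4) x[m] · y[(n-m) mod 5]

Computing each output sample:
(x ⊛ y)[0] = 2
(x ⊛ y)[1] = -1
(x ⊛ y)[2] = 3
(x ⊛ y)[3] = 10
(x ⊛ y)[4] = 6

x ⊛ y = [2, -1, 3, 10, 6]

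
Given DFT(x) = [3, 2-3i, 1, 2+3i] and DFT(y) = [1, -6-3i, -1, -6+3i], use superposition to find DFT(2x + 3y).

By linearity: DFT(2x + 3y) = 2·DFT(x) + 3·DFT(y)
= 2·[3, 2-3i, 1, 2+3i] + 3·[1, -6-3i, -1, -6+3i]

Computing element-wise:
Z[0] = 2·(3) + 3·(1) = 9
Z[1] = 2·(2-3i) + 3·(-6-3i) = -14-15i
Z[2] = 2·(1) + 3·(-1) = -1
Z[3] = 2·(2+3i) + 3·(-6+3i) = -14+15i

DFT(2x + 3y) = 2·X + 3·Y = [9, -14-15i, -1, -14+15i]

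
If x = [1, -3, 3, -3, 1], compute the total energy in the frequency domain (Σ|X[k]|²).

Parseval: Σ|x[n]|² = (1/N)Σ|X[k]|², so Σ|X[k]|² = N·Σ|x[n]|² = 5·29.0000

Σ|X[k]|² = N·Σ|x[n]|² = 5·29.0000 = 145.0000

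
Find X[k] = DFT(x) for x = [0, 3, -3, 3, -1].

X[k] = Σ(n=0 to 4) x[n] · ω_5^(nk)
where ω_5 = e^(-2πi/5)

Computing each X[k]:
X[0] = 2
X[1] = 0.6180-0.2775i
X[2] = -1.6180-8.0575i
X[3] = -1.6180+8.0575i
X[4] = 0.6180+0.2775i

X = [2, 0.6180-0.2775i, -1.6180-8.0575i, -1.6180+8.0575i, 0.6180+0.2775i]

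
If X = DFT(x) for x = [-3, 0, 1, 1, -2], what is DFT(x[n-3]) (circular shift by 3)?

Time shift by 3: X_shifted[k] = ω_5^(3k) · X[k]
Shifted x = [1, 1, -2, -3, 0]

DFT(x[n-3]) = [-3, 5.3541-1.5388i, -1.3541+0.3633i, -1.3541-0.3633i, 5.3541+1.5388i]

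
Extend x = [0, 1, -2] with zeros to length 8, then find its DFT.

Original 3-point DFT: [-1, 0.5000-2.5981i, 0.5000+2.5981i]
Zero-padded 8-point DFT provides frequency interpolation.

DFT_8([x, 0, ...]) = [-1, 0.7071+1.2929i, 2-1i, -0.7071-2.7071i, -3, -0.7071+2.7071i, 2+1i, 0.7071-1.2929i]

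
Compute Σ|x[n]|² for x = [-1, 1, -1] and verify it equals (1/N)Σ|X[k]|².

Time domain:
Σ|x[n]|² = |-1|² + |1|² + |-1|² = 3.0000

Frequency domain:
(1/3)Σ|X[k]|² = (1/3)(|-1|² + |-1.0000-1.7321i|² + |-1.0000+1.7321i|²) = (1/3)·9.0000 = 3.0000

Both sides agree, confirming Parseval's theorem.

Σ|x[n]|² = (1/N)Σ|X[k]|² = 3.0000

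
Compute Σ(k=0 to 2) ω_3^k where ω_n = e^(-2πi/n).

Sum of all nth roots of unity equals 0 for n > 1 (geometric series with r ≠ 1).

0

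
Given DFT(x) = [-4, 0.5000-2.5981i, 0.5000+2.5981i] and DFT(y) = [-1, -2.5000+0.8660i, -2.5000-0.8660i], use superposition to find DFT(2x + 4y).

By linearity: DFT(2x + 4y) = 2·DFT(x) + 4·DFT(y)
= 2·[-4, 0.5000-2.5981i, 0.5000+2.5981i] + 4·[-1, -2.5000+0.8660i, -2.5000-0.8660i]

Computing element-wise:
Z[0] = 2·(-4) + 4·(-1) = -12
Z[1] = 2·(0.5000-2.5981i) + 4·(-2.5000+0.8660i) = -9.0000-1.7322i
Z[2] = 2·(0.5000+2.5981i) + 4·(-2.5000-0.8660i) = -9.0000+1.7322i

DFT(2x + 4y) = 2·X + 4·Y = [-12, -9.0000-1.7322i, -9.0000+1.7322i]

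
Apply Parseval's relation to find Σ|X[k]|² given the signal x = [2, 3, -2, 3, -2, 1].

Parseval: Σ|x[n]|² = (1/N)Σ|X[k]|², so Σ|X[k]|² = N·Σ|x[n]|² = 6·31.0000

Σ|X[k]|² = N·Σ|x[n]|² = 6·31.0000 = 186.0000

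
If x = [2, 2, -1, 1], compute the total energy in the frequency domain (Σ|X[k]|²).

Parseval: Σ|x[n]|² = (1/N)Σ|X[k]|², so Σ|X[k]|² = N·Σ|x[n]|² = 4·10.0000

Σ|X[k]|² = N·Σ|x[n]|² = 4·10.0000 = 40.0000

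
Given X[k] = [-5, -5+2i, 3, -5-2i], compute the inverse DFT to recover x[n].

x[n] = (1/4) Σ(k=0 to 3) X[k] · e^(2πikn/4)

Computing each x[n]:
x[0] = -3
x[1] = -3
x[2] = 2
x[3] = -1

x = [-3, -3, 2, -1]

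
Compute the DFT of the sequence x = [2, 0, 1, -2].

X[k] = Σ(n=0 to 3) x[n] · ω_4^(nk)
where ω_4 = e^(-2πi/4)

Computing each X[k]:
X[0] = 1
X[1] = 1-2i
X[2] = 5
X[3] = 1+2i

X = [1, 1-2i, 5, 1+2i]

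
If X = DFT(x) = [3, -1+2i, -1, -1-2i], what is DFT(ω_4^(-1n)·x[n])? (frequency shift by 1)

Modulation property: DFT(ω_4^(-1n)·x[n]) = X[(k-1) mod 4], so circularly shift X by 1 positions.

X[k-1] = [-1-2i, 3, -1+2i, -1]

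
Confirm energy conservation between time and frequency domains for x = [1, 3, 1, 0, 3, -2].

Time domain:
Σ|x[n]|² = |1|² + |3|² + |1|² + |0|² + |3|² + |-2|² = 24.0000

Frequency domain:
(1/6)Σ|X[k]|² = (1/6)(|6|² + |-0.5000-2.5981i|² + |-1.5000-6.0622i|² + |4|² + |-1.5000+6.0622i|² + |-0.5000+2.5981i|²) = (1/6)·144.0000 = 24.0000

Both sides agree, confirming Parseval's theorem.

Σ|x[n]|² = (1/N)Σ|X[k]|² = 24.0000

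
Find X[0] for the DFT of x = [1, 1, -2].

X[0] = Σ(n=0 to 2) x[n] · ω_3^0 = Σ x[n]
= (1) + (1) + (-2)

X[0] = 0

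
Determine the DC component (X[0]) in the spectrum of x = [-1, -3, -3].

X[0] = Σ(n=0 to 2) x[n] · ω_3^0 = Σ x[n]
= (-1) + (-3) + (-3)

X[0] = -7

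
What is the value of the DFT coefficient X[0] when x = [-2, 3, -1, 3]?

X[0] = Σ(n=0 to 3) x[n] · ω_4^0 = Σ x[n]
= (-2) + (3) + (-1) + (3)

X[0] = 3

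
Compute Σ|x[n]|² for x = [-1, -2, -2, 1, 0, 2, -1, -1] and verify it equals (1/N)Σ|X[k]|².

Time domain:
Σ|x[n]|² = |-1|² + |-2|² + |-2|² + |1|² + |0|² + |2|² + |-1|² + |-1|² = 16.0000

Frequency domain:
(1/8)Σ|X[k]|² = (1/8)(|-4|² + |-5.2426+2.4142i|² + |2|² + |3.2426+0.4142i|² + |-4|² + |3.2426-0.4142i|² + |2|² + |-5.2426-2.4142i|²) = (1/8)·128.0000 = 16.0000

Both sides agree, confirming Parseval's theorem.

Σ|x[n]|² = (1/N)Σ|X[k]|² = 16.0000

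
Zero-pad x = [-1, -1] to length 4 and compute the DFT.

Original 2-point DFT: [-2, 0]
Zero-padded 4-point DFT provides frequency interpolation.

DFT_4([x, 0, ...]) = [-2, -1+1i, 0, -1-1i]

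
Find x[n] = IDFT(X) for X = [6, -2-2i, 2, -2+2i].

x[n] = (1/4) Σ(k=0 to 3) X[k] · e^(2πikn/4)

Computing each x[n]:
x[0] = 1
x[1] = 2
x[2] = 3
x[3] = 0

x = [1, 2, 3, 0]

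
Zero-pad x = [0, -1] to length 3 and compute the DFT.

Original 2-point DFT: [-1, 1]
Zero-padded 3-point DFT provides frequency interpolation.

DFT_3([x, 0, ...]) = [-1, 0.5000+0.8660i, 0.5000-0.8660i]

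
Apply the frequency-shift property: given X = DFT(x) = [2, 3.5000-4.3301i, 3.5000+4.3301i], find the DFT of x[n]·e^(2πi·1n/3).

Modulation property: DFT(ω_3^(-1n)·x[n]) = X[(k-1) mod 3], so circularly shift X by 1 positions.

X[k-1] = [3.5000+4.3301i, 2, 3.5000-4.3301i]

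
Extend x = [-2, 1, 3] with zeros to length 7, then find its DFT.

Original 3-point DFT: [2, -4.0000+1.7321i, -4.0000-1.7321i]
Zero-padded 7-point DFT provides frequency interpolation.

DFT_7([x, 0, ...]) = [2, -2.0441-3.7066i, -4.9254+0.3267i, -1.0305+1.9116i, -1.0305-1.9116i, -4.9254-0.3267i, -2.0441+3.7066i]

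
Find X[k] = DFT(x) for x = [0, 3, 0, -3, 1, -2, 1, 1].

X[k] = Σ(n=0 to 7) x[n] · ω_8^(nk)
where ω_8 = e^(-2πi/8)

Computing each X[k]:
X[0] = 1
X[1] = 5.3640+0.2929i
X[2] = -3i
X[3] = -7.3640-1.7071i
X[4] = 3
X[5] = -7.3640+1.7071i
X[6] = 3i
X[7] = 5.3640-0.2929i

X = [1, 5.3640+0.2929i, -3i, -7.3640-1.7071i, 3, -7.3640+1.7071i, 3i, 5.3640-0.2929i]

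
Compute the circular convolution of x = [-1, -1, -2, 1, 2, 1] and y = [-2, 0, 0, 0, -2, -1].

(x ⊛ y)[n] = Σ(m=0 to 5) x[m] · y[(n-m) mod 6]

Computing each output sample:
(x ⊛ y)[0] = 7
(x ⊛ y)[1] = 2
(x ⊛ y)[2] = -1
(x ⊛ y)[3] = -6
(x ⊛ y)[4] = -3
(x ⊛ y)[5] = 1

x ⊛ y = [7, 2, -1, -6, -3, 1]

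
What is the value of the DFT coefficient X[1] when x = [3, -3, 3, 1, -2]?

X[1] = Σ(n=0 to 4) x[n] · ω_5^(1n) where ω_5 = e^(-2πi/5)
= (3)·ω_5^0 + (-3)·ω_5^1 + (3)·ω_5^2 + (1)·ω_5^3 + (-2)·ω_5^4

X[1] = -1.7812-0.2245i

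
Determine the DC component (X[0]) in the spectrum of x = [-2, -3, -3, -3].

X[0] = Σ(n=0 to 3) x[n] · ω_4^0 = Σ x[n]
= (-2) + (-3) + (-3) + (-3)

X[0] = -11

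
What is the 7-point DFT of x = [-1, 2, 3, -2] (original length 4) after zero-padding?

Original 4-point DFT: [2, -4-4i, 2, -4+4i]
Zero-padded 7-point DFT provides frequency interpolation.

DFT_7([x, 0, ...]) = [2, 1.3814-3.6207i, -5.3949-2.2119i, -0.4864+3.4276i, -0.4864-3.4276i, -5.3949+2.2119i, 1.3814+3.6207i]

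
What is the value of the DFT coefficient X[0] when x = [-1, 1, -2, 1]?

X[0] = Σ(n=0 to 3) x[n] · ω_4^0 = Σ x[n]
= (-1) + (1) + (-2) + (1)

X[0] = -1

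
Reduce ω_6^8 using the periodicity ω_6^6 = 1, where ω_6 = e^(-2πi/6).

Since ω_6^6 = 1, powers reduce modulo 6.
8 mod 6 = 2
So ω_6^8 = ω_6^2 = e^(-2πi·2/6)

ω_6^8 = ω_6^2 = -0.5000-0.8660i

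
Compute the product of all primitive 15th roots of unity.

The primitive 15th roots of unity are ω_15^k for k coprime to 15: k ∈ {1, 2, 4, 7, 8, 11, 13, 14}
Their product equals the constant term of the cyclotomic polynomial Φ_15(x) up to sign.
For n ≥ 3, the product of all primitive nth roots of unity is 1. (For n=1 it is 1; for n=2 it is -1.)

1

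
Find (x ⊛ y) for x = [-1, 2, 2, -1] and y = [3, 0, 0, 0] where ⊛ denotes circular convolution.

(x ⊛ y)[n] = Σ(m=0 to 3) x[m] · y[(n-m) mod 4]

Computing each output sample:
(x ⊛ y)[0] = -3
(x ⊛ y)[1] = 6
(x ⊛ y)[2] = 6
(x ⊛ y)[3] = -3

x ⊛ y = [-3, 6, 6, -3]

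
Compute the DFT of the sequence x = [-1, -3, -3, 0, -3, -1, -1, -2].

X[k] = Σ(n=0 to 7) x[n] · ω_8^(nk)
where ω_8 = e^(-2πi/8)

Computing each X[k]:
X[0] = -14
X[1] = -0.8284+2.0000i
X[2] = 2i
X[3] = 4.8284-2.0000i
X[4] = -2
X[5] = 4.8284+2.0000i
X[6] = -2i
X[7] = -0.8284-2.0000i

X = [-14, -0.8284+2.0000i, 2i, 4.8284-2.0000i, -2, 4.8284+2.0000i, -2i, -0.8284-2.0000i]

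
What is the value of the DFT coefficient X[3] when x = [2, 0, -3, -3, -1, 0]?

X[3] = Σ(n=0 to 5) x[n] · ω_6^(3n) where ω_6 = e^(-2πi/6)
= (2)·ω_6^0 + (0)·ω_6^3 + (-3)·ω_6^6 + (-3)·ω_6^9 + (-1)·ω_6^12 + (0)·ω_6^15

X[3] = 1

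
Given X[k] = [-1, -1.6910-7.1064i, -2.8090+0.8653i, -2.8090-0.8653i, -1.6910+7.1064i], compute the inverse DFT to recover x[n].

x[n] = (1/5) Σ(k=0 to 4) X[k] · e^(2πikn/5)

Computing each x[n]:
x[0] = -2
x[1] = 3
x[2] = 2
x[3] = -2
x[4] = -2

x = [-2, 3, 2, -2, -2]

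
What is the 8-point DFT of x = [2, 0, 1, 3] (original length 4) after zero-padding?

Original 4-point DFT: [6, 1+3i, 0, 1-3i]
Zero-padded 8-point DFT provides frequency interpolation.

DFT_8([x, 0, ...]) = [6, -0.1213-3.1213i, 1+3i, 4.1213-1.1213i, 0, 4.1213+1.1213i, 1-3i, -0.1213+3.1213i]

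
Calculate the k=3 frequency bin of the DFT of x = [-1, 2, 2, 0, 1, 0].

X[3] = Σ(n=0 to 5) x[n] · ω_6^(3n) where ω_6 = e^(-2πi/6)
= (-1)·ω_6^0 + (2)·ω_6^3 + (2)·ω_6^6 + (0)·ω_6^9 + (1)·ω_6^12 + (0)·ω_6^15

X[3] = 0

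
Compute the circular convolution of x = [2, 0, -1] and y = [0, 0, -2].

(x ⊛ y)[n] = Σ(m=0 to 2) x[m] · y[(n-m) mod 3]

Computing each output sample:
(x ⊛ y)[0] = 0
(x ⊛ y)[1] = 2
(x ⊛ y)[2] = -4

x ⊛ y = [0, 2, -4]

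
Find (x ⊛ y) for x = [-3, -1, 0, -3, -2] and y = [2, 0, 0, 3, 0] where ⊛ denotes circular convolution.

(x ⊛ y)[n] = Σ(m=0 to 4) x[m] · y[(n-m) mod 5]

Computing each output sample:
(x ⊛ y)[0] = -6
(x ⊛ y)[1] = -11
(x ⊛ y)[2] = -6
(x ⊛ y)[3] = -15
(x ⊛ y)[4] = -7

x ⊛ y = [-6, -11, -6, -15, -7]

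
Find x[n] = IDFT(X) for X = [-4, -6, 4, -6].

x[n] = (1/4) Σ(k=0 to 3) X[k] · e^(2πikn/4)

Computing each x[n]:
x[0] = -3
x[1] = -2
x[2] = 3
x[3] = -2

x = [-3, -2, 3, -2]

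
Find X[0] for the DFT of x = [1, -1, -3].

X[0] = Σ(n=0 to 2) x[n] · ω_3^0 = Σ x[n]
= (1) + (-1) + (-3)

X[0] = -3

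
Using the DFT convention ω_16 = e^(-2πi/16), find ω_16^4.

ω_16^4 = e^(-2πi·4/16)
= cos(-2π·4/16) + i·sin(-2π·4/16)
= cos(-8π/16) + i·sin(-8π/16)

ω_16^4 = cos(-8π/16) + i·sin(-8π/16) = -1i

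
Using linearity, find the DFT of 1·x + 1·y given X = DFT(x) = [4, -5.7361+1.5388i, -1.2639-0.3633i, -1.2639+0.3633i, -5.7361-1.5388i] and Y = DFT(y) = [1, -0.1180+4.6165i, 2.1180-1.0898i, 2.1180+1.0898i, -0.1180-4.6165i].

By linearity: DFT(1x + 1y) = 1·DFT(x) + 1·DFT(y)
= 1·[4, -5.7361+1.5388i, -1.2639-0.3633i, -1.2639+0.3633i, -5.7361-1.5388i] + 1·[1, -0.1180+4.6165i, 2.1180-1.0898i, 2.1180+1.0898i, -0.1180-4.6165i]

Computing element-wise:
Z[0] = 1·(4) + 1·(1) = 5
Z[1] = 1·(-5.7361+1.5388i) + 1·(-0.1180+4.6165i) = -5.8541+6.1553i
Z[2] = 1·(-1.2639-0.3633i) + 1·(2.1180-1.0898i) = 0.8541-1.4531i
Z[3] = 1·(-1.2639+0.3633i) + 1·(2.1180+1.0898i) = 0.8541+1.4531i
Z[4] = 1·(-5.7361-1.5388i) + 1·(-0.1180-4.6165i) = -5.8541-6.1553i

DFT(1x + 1y) = 1·X + 1·Y = [5, -5.8541+6.1553i, 0.8541-1.4531i, 0.8541+1.4531i, -5.8541-6.1553i]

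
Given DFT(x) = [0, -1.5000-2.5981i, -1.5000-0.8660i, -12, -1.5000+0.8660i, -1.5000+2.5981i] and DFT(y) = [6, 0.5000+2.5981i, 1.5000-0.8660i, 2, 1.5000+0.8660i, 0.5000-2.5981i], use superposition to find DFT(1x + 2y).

By linearity: DFT(1x + 2y) = 1·DFT(x) + 2·DFT(y)
= 1·[0, -1.5000-2.5981i, -1.5000-0.8660i, -12, -1.5000+0.8660i, -1.5000+2.5981i] + 2·[6, 0.5000+2.5981i, 1.5000-0.8660i, 2, 1.5000+0.8660i, 0.5000-2.5981i]

Computing element-wise:
Z[0] = 1·(0) + 2·(6) = 12
Z[1] = 1·(-1.5000-2.5981i) + 2·(0.5000+2.5981i) = -0.5000+2.5981i
Z[2] = 1·(-1.5000-0.8660i) + 2·(1.5000-0.8660i) = 1.5000-2.5980i
Z[3] = 1·(-12) + 2·(2) = -8
Z[4] = 1·(-1.5000+0.8660i) + 2·(1.5000+0.8660i) = 1.5000+2.5980i
Z[5] = 1·(-1.5000+2.5981i) + 2·(0.5000-2.5981i) = -0.5000-2.5981i

DFT(1x + 2y) = 1·X + 2·Y = [12, -0.5000+2.5981i, 1.5000-2.5980i, -8, 1.5000+2.5980i, -0.5000-2.5981i]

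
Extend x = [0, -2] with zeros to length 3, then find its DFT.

Original 2-point DFT: [-2, 2]
Zero-padded 3-point DFT provides frequency interpolation.

DFT_3([x, 0, ...]) = [-2, 1.0000+1.7321i, 1.0000-1.7321i]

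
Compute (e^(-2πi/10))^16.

Since ω_10^10 = 1, powers reduce modulo 10.
16 mod 10 = 6
So ω_10^16 = ω_10^6 = e^(-2πi·6/10)

ω_10^16 = ω_10^6 = -0.8090+0.5878i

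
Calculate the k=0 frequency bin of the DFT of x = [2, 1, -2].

X[0] = Σ(n=0 to 2) x[n] · ω_3^0 = Σ x[n]
= (2) + (1) + (-2)

X[0] = 1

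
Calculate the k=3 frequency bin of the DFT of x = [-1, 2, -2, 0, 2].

X[3] = Σ(n=0 to 4) x[n] · ω_5^(3n) where ω_5 = e^(-2πi/5)
= (-1)·ω_5^0 + (2)·ω_5^3 + (-2)·ω_5^6 + (0)·ω_5^9 + (2)·ω_5^12

X[3] = -4.8541+1.9021i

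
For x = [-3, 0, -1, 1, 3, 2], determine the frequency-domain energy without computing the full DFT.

Parseval: Σ|x[n]|² = (1/N)Σ|X[k]|², so Σ|X[k]|² = N·Σ|x[n]|² = 6·24.0000

Σ|X[k]|² = N·Σ|x[n]|² = 6·24.0000 = 144.0000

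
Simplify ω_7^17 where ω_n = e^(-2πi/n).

Since ω_7^7 = 1, powers reduce modulo 7.
17 mod 7 = 3
So ω_7^17 = ω_7^3 = e^(-2πi·3/7)

ω_7^17 = ω_7^3 = -0.9010-0.4339i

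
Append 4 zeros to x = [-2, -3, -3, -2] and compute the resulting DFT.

Original 4-point DFT: [-10, 1+1i, 0, 1-1i]
Zero-padded 8-point DFT provides frequency interpolation.

DFT_8([x, 0, ...]) = [-10, -2.7071+6.5355i, 1+1i, -1.2929+0.5355i, 0, -1.2929-0.5355i, 1-1i, -2.7071-6.5355i]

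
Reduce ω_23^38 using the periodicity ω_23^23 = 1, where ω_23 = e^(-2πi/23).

Since ω_23^23 = 1, powers reduce modulo 23.
38 mod 23 = 15
So ω_23^38 = ω_23^15 = e^(-2πi·15/23)

ω_23^38 = ω_23^15 = -0.5767+0.8170i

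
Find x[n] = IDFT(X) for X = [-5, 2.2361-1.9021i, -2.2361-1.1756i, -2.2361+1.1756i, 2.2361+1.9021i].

x[n] = (1/5) Σ(k=0 to 4) X[k] · e^(2πikn/5)

Computing each x[n]:
x[0] = -1
x[1] = 1
x[2] = -2
x[3] = -2
x[4] = -1

x = [-1, 1, -2, -2, -1]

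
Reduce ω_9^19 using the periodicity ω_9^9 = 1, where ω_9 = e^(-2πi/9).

Since ω_9^9 = 1, powers reduce modulo 9.
19 mod 9 = 1
So ω_9^19 = ω_9^1 = e^(-2πi·1/9)

ω_9^19 = ω_9^1 = 0.7660-0.6428i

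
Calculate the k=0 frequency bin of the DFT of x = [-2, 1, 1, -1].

X[0] = Σ(n=0 to 3) x[n] · ω_4^0 = Σ x[n]
= (-2) + (1) + (1) + (-1)

X[0] = -1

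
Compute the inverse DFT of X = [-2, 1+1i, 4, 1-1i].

x[n] = (1/4) Σ(k=0 to 3) X[k] · e^(2πikn/4)

Computing each x[n]:
x[0] = 1
x[1] = -2
x[2] = 0
x[3] = -1

x = [1, -2, 0, -1]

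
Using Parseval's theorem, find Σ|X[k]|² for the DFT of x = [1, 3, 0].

Parseval: Σ|x[n]|² = (1/N)Σ|X[k]|², so Σ|X[k]|² = N·Σ|x[n]|² = 3·10.0000

Σ|X[k]|² = N·Σ|x[n]|² = 3·10.0000 = 30.0000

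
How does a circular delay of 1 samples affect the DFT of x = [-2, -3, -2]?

Time shift by 1: X_shifted[k] = ω_3^(1k) · X[k]
Shifted x = [-2, -2, -3]

DFT(x[n-1]) = [-7, 0.5000-0.8660i, 0.5000+0.8660i]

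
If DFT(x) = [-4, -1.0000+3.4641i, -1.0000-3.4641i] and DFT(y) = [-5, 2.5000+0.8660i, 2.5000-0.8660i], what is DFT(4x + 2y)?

By linearity: DFT(4x + 2y) = 4·DFT(x) + 2·DFT(y)
= 4·[-4, -1.0000+3.4641i, -1.0000-3.4641i] + 2·[-5, 2.5000+0.8660i, 2.5000-0.8660i]

Computing element-wise:
Z[0] = 4·(-4) + 2·(-5) = -26
Z[1] = 4·(-1.0000+3.4641i) + 2·(2.5000+0.8660i) = 1.0000+15.5884i
Z[2] = 4·(-1.0000-3.4641i) + 2·(2.5000-0.8660i) = 1.0000-15.5884i

DFT(4x + 2y) = 4·X + 2·Y = [-26, 1.0000+15.5884i, 1.0000-15.5884i]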